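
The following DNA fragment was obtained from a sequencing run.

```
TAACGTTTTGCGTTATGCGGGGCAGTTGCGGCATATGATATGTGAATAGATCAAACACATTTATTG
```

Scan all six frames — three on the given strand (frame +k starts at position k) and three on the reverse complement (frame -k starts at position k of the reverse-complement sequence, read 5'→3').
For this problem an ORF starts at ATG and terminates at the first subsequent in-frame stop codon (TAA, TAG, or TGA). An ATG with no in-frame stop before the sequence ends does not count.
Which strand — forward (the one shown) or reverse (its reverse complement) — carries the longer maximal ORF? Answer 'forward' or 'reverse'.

reverse

Reverse complement (5'→3'): CAATAAATGTGTTTGATCTATTCACATATCATATGCCGCAACTGCCCCGCATAACGCAAAACGTTA
Frame +1: TAA CGT TTT GCG TTA TGC GGG GCA GTT GCG GCA TAT GAT ATG TGA ATA GAT CAA ACA CAT TTA TTG — ATG at 40, stop TGA at 43 → 6 nt.
Frame +2: AAC GTT TTG CGT TAT GCG GGG CAG TTG CGG CAT ATG ATA TGT GAA TAG ATC AAA CAC ATT TAT — ATG at 35, stop TAG at 47 → 15 nt.
Frame +3: ACG TTT TGC GTT ATG CGG GGC AGT TGC GGC ATA TGA TAT GTG AAT AGA TCA AAC ACA TTT ATT — ATG at 15, stop TGA at 36 → 24 nt.
Frame -1: CAA TAA ATG TGT TTG ATC TAT TCA CAT ATC ATA TGC CGC AAC TGC CCC GCA TAA CGC AAA ACG TTA — ATG at 7, stop TAA at 52 → 48 nt.
Frame -2: AAT AAA TGT GTT TGA TCT ATT CAC ATA TCA TAT GCC GCA ACT GCC CCG CAT AAC GCA AAA CGT — no ATG→stop ORF.
Frame -3: ATA AAT GTG TTT GAT CTA TTC ACA TAT CAT ATG CCG CAA CTG CCC CGC ATA ACG CAA AAC GTT — no ATG→stop ORF.
Forward-strand max 24 nt; reverse-strand max 48 nt. The reverse strand has the longer ORF.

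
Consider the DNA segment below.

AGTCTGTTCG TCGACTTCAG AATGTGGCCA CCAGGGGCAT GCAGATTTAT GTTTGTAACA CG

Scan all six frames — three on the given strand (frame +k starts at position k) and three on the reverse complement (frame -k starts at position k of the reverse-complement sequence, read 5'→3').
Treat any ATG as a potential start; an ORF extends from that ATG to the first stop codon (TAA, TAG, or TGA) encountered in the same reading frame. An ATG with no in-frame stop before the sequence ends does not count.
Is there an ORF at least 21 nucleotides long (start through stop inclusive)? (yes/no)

yes

Reverse complement (5'→3'): CGTGTTACAAACATAAATCTGCATGCCCCTGGTGGCCACATTCTGAAGTCGACGAACAGACT
Frame +1: AGT CTG TTC GTC GAC TTC AGA ATG TGG CCA CCA GGG GCA TGC AGA TTT ATG TTT GTA ACA — no ATG→stop ORF.
Frame +2: GTC TGT TCG TCG ACT TCA GAA TGT GGC CAC CAG GGG CAT GCA GAT TTA TGT TTG TAA CAC — no ATG→stop ORF.
Frame +3: TCT GTT CGT CGA CTT CAG AAT GTG GCC ACC AGG GGC ATG CAG ATT TAT GTT TGT AAC ACG — no ATG→stop ORF.
Frame -1: CGT GTT ACA AAC ATA AAT CTG CAT GCC CCT GGT GGC CAC ATT CTG AAG TCG ACG AAC AGA — no ATG→stop ORF.
Frame -2: GTG TTA CAA ACA TAA ATC TGC ATG CCC CTG GTG GCC ACA TTC TGA AGT CGA CGA ACA GAC — ATG at 23, stop TGA at 44 → 24 nt.
Frame -3: TGT TAC AAA CAT AAA TCT GCA TGC CCC TGG TGG CCA CAT TCT GAA GTC GAC GAA CAG ACT — no ATG→stop ORF.
Frame -2 has an ORF of 24 nucleotides (positions 23–46) ≥ 21, so yes.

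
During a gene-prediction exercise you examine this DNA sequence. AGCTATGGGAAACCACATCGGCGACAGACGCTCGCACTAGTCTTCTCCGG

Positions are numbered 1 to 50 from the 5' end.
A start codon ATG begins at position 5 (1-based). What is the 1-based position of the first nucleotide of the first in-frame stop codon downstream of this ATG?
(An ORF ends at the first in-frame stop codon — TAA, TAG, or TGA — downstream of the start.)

Codons from position 5: ATG (5–7), GGA (8–10), AAC (11–13), CAC (14–16), ATC (17–19), GGC (20–22), GAC (23–25), AGA (26–28), CGC (29–31), TCG (32–34), CAC (35–37), TAG (38–40).
TAG is a stop codon; it begins at position 38.

38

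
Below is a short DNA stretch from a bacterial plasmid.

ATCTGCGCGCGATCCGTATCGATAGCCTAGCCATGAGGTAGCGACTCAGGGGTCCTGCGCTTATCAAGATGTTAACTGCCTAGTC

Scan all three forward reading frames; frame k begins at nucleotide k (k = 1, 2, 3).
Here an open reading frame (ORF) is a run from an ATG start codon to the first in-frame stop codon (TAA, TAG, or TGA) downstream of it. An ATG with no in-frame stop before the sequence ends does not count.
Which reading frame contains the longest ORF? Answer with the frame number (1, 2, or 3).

Frame 1: ATC TGC GCG CGA TCC GTA TCG ATA GCC TAG CCA TGA GGT AGC GAC TCA GGG GTC CTG CGC TTA TCA AGA TGT TAA CTG CCT AGT — no ATG→stop ORF.
Frame 2: TCT GCG CGC GAT CCG TAT CGA TAG CCT AGC CAT GAG GTA GCG ACT CAG GGG TCC TGC GCT TAT CAA GAT GTT AAC TGC CTA GTC — no ATG→stop ORF.
Frame 3: CTG CGC GCG ATC CGT ATC GAT AGC CTA GCC ATG AGG TAG CGA CTC AGG GGT CCT GCG CTT ATC AAG ATG TTA ACT GCC TAG — ATG at 33, stop TAG at 39 → 9 nt; ATG at 69, stop TAG at 81 → 15 nt.
Longest ORF is 15 nt in frame 3 (positions 69–83).

3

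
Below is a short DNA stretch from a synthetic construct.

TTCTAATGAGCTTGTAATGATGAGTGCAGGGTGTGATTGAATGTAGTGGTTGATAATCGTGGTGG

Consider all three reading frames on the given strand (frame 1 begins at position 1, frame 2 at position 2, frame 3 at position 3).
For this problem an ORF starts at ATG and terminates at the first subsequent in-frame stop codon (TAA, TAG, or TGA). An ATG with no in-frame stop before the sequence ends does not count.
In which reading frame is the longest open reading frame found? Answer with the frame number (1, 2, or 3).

2

Frame 1: TTC TAA TGA GCT TGT AAT GAT GAG TGC AGG GTG TGA TTG AAT GTA GTG GTT GAT AAT CGT GGT — no ATG→stop ORF.
Frame 2: TCT AAT GAG CTT GTA ATG ATG AGT GCA GGG TGT GAT TGA ATG TAG TGG TTG ATA ATC GTG GTG — ATG at 17, stop TGA at 38 → 24 nt; ATG at 20, stop TGA at 38 → 21 nt; ATG at 41, stop TAG at 44 → 6 nt.
Frame 3: CTA ATG AGC TTG TAA TGA TGA GTG CAG GGT GTG ATT GAA TGT AGT GGT TGA TAA TCG TGG TGG — ATG at 6, stop TAA at 15 → 12 nt.
Longest ORF is 24 nt in frame 2 (positions 17–40).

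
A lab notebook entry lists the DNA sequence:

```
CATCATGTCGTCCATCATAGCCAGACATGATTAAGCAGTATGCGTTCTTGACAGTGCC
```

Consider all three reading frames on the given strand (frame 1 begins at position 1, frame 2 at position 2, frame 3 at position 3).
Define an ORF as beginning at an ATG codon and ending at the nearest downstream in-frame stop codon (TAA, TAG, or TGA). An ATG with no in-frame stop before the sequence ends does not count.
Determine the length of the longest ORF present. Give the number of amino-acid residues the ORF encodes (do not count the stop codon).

9

Frame 1: CAT CAT GTC GTC CAT CAT AGC CAG ACA TGA TTA AGC AGT ATG CGT TCT TGA CAG TGC — ATG at 40, stop TGA at 49 → 12 nt.
Frame 2: ATC ATG TCG TCC ATC ATA GCC AGA CAT GAT TAA GCA GTA TGC GTT CTT GAC AGT GCC — ATG at 5, stop TAA at 32 → 30 nt.
Frame 3: TCA TGT CGT CCA TCA TAG CCA GAC ATG ATT AAG CAG TAT GCG TTC TTG ACA GTG — no ATG→stop ORF.
Longest: frame 2, positions 5–34, 30 nt = 10 codons = 9 aa. → 9 amino acids.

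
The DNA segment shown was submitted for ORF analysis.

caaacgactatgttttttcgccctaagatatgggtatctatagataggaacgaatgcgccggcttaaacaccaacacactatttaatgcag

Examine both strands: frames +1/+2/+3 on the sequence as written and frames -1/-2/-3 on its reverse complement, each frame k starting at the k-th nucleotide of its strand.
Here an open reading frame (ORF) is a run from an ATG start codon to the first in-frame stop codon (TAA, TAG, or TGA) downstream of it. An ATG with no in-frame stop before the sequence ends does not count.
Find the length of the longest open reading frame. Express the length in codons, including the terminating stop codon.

Reverse complement (5'→3'): CTGCATTAAATAGTGTGTTGGTGTTTAAGCCGGCGCATTCGTTCCTATCTATAGATACCCATATCTTAGGGCGAAAAAACATAGTCGTTTG
Frame +1: CAA ACG ACT ATG TTT TTT CGC CCT AAG ATA TGG GTA TCT ATA GAT AGG AAC GAA TGC GCC GGC TTA AAC ACC AAC ACA CTA TTT AAT GCA — no ATG→stop ORF.
Frame +2: AAA CGA CTA TGT TTT TTC GCC CTA AGA TAT GGG TAT CTA TAG ATA GGA ACG AAT GCG CCG GCT TAA ACA CCA ACA CAC TAT TTA ATG CAG — no ATG→stop ORF.
Frame +3: AAC GAC TAT GTT TTT TCG CCC TAA GAT ATG GGT ATC TAT AGA TAG GAA CGA ATG CGC CGG CTT AAA CAC CAA CAC ACT ATT TAA TGC — ATG at 30, stop TAG at 45 → 18 nt; ATG at 54, stop TAA at 84 → 33 nt.
Frame -1: CTG CAT TAA ATA GTG TGT TGG TGT TTA AGC CGG CGC ATT CGT TCC TAT CTA TAG ATA CCC ATA TCT TAG GGC GAA AAA ACA TAG TCG TTT — no ATG→stop ORF.
Frame -2: TGC ATT AAA TAG TGT GTT GGT GTT TAA GCC GGC GCA TTC GTT CCT ATC TAT AGA TAC CCA TAT CTT AGG GCG AAA AAA CAT AGT CGT TTG — no ATG→stop ORF.
Frame -3: GCA TTA AAT AGT GTG TTG GTG TTT AAG CCG GCG CAT TCG TTC CTA TCT ATA GAT ACC CAT ATC TTA GGG CGA AAA AAC ATA GTC GTT — no ATG→stop ORF.
Longest: frame +3, positions 54–86, 33 nt = 11 codons = 10 aa. → 11 codons.

11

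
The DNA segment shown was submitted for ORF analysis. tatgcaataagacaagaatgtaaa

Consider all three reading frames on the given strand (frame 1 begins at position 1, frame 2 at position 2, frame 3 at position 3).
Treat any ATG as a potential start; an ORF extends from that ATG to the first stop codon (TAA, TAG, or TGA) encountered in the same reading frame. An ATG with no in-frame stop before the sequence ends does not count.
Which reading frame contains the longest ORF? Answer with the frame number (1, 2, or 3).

Frame 1: TAT GCA ATA AGA CAA GAA TGT AAA — no ATG→stop ORF.
Frame 2: ATG CAA TAA GAC AAG AAT GTA — ATG at 2, stop TAA at 8 → 9 nt.
Frame 3: TGC AAT AAG ACA AGA ATG TAA — ATG at 18, stop TAA at 21 → 6 nt.
Longest ORF is 9 nt in frame 2 (positions 2–10).

2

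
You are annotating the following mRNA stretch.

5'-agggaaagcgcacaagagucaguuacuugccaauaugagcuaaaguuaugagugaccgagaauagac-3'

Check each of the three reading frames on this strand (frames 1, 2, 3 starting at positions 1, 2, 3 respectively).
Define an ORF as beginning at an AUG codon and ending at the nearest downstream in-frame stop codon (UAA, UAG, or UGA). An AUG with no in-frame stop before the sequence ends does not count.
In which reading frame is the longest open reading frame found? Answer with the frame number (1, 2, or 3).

3

Frame 1: AGG GAA AGC GCA CAA GAG UCA GUU ACU UGC CAA UAU GAG CUA AAG UUA UGA GUG ACC GAG AAU AGA — no AUG→stop ORF.
Frame 2: GGG AAA GCG CAC AAG AGU CAG UUA CUU GCC AAU AUG AGC UAA AGU UAU GAG UGA CCG AGA AUA GAC — AUG at 35, stop UAA at 41 → 9 nt.
Frame 3: GGA AAG CGC ACA AGA GUC AGU UAC UUG CCA AUA UGA GCU AAA GUU AUG AGU GAC CGA GAA UAG — AUG at 48, stop UAG at 63 → 18 nt.
Longest ORF is 18 nt in frame 3 (positions 48–65).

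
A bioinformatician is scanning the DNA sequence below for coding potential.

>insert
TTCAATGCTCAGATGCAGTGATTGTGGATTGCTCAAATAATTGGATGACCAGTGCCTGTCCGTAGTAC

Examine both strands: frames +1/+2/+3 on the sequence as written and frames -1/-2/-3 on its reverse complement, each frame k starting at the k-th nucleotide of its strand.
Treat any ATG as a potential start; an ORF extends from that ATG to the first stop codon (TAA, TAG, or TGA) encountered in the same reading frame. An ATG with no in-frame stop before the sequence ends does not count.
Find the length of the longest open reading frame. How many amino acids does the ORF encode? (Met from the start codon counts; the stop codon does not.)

11

Reverse complement (5'→3'): GTACTACGGACAGGCACTGGTCATCCAATTATTTGAGCAATCCACAATCACTGCATCTGAGCATTGAA
Frame +1: TTC AAT GCT CAG ATG CAG TGA TTG TGG ATT GCT CAA ATA ATT GGA TGA CCA GTG CCT GTC CGT AGT — ATG at 13, stop TGA at 19 → 9 nt.
Frame +2: TCA ATG CTC AGA TGC AGT GAT TGT GGA TTG CTC AAA TAA TTG GAT GAC CAG TGC CTG TCC GTA GTA — ATG at 5, stop TAA at 38 → 36 nt.
Frame +3: CAA TGC TCA GAT GCA GTG ATT GTG GAT TGC TCA AAT AAT TGG ATG ACC AGT GCC TGT CCG TAG TAC — ATG at 45, stop TAG at 63 → 21 nt.
Frame -1: GTA CTA CGG ACA GGC ACT GGT CAT CCA ATT ATT TGA GCA ATC CAC AAT CAC TGC ATC TGA GCA TTG — no ATG→stop ORF.
Frame -2: TAC TAC GGA CAG GCA CTG GTC ATC CAA TTA TTT GAG CAA TCC ACA ATC ACT GCA TCT GAG CAT TGA — no ATG→stop ORF.
Frame -3: ACT ACG GAC AGG CAC TGG TCA TCC AAT TAT TTG AGC AAT CCA CAA TCA CTG CAT CTG AGC ATT GAA — no ATG→stop ORF.
Longest: frame +2, positions 5–40, 36 nt = 12 codons = 11 aa. → 11 amino acids.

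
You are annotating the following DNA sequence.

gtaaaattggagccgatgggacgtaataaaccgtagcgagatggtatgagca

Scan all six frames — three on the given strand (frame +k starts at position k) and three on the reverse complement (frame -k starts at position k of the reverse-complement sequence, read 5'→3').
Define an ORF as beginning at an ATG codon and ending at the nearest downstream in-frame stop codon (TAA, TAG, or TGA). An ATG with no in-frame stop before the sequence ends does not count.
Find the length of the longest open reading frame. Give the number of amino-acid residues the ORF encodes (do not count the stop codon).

Reverse complement (5'→3'): TGCTCATACCATCTCGCTACGGTTTATTACGTCCCATCGGCTCCAATTTTAC
Frame +1: GTA AAA TTG GAG CCG ATG GGA CGT AAT AAA CCG TAG CGA GAT GGT ATG AGC — ATG at 16, stop TAG at 34 → 21 nt.
Frame +2: TAA AAT TGG AGC CGA TGG GAC GTA ATA AAC CGT AGC GAG ATG GTA TGA GCA — ATG at 41, stop TGA at 47 → 9 nt.
Frame +3: AAA ATT GGA GCC GAT GGG ACG TAA TAA ACC GTA GCG AGA TGG TAT GAG — no ATG→stop ORF.
Frame -1: TGC TCA TAC CAT CTC GCT ACG GTT TAT TAC GTC CCA TCG GCT CCA ATT TTA — no ATG→stop ORF.
Frame -2: GCT CAT ACC ATC TCG CTA CGG TTT ATT ACG TCC CAT CGG CTC CAA TTT TAC — no ATG→stop ORF.
Frame -3: CTC ATA CCA TCT CGC TAC GGT TTA TTA CGT CCC ATC GGC TCC AAT TTT — no ATG→stop ORF.
Longest: frame +1, positions 16–36, 21 nt = 7 codons = 6 aa. → 6 amino acids.

6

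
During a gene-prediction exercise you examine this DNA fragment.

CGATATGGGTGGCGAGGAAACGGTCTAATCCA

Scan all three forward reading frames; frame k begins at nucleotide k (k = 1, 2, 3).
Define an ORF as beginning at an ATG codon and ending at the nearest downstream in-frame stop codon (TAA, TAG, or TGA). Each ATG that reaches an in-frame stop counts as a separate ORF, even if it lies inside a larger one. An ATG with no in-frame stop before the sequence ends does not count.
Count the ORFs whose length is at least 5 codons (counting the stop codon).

1

Frame 1: CGA TAT GGG TGG CGA GGA AAC GGT CTA ATC — no ATG→stop ORF.
Frame 2: GAT ATG GGT GGC GAG GAA ACG GTC TAA TCC — ATG at 5, stop TAA at 26 → 24 nt.
Frame 3: ATA TGG GTG GCG AGG AAA CGG TCT AAT CCA — no ATG→stop ORF.
ORFs ≥ 5 codons: frame 2 5–28 (8 codons). Count = 1.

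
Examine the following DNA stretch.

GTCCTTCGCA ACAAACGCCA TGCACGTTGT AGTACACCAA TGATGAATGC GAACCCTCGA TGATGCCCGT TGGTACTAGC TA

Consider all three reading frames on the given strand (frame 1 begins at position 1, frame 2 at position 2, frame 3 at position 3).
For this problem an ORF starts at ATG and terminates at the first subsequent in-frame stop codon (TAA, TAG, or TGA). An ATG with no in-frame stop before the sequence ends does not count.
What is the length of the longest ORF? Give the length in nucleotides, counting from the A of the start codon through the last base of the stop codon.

33

Frame 1: GTC CTT CGC AAC AAA CGC CAT GCA CGT TGT AGT ACA CCA ATG ATG AAT GCG AAC CCT CGA TGA TGC CCG TTG GTA CTA GCT — ATG at 40, stop TGA at 61 → 24 nt; ATG at 43, stop TGA at 61 → 21 nt.
Frame 2: TCC TTC GCA ACA AAC GCC ATG CAC GTT GTA GTA CAC CAA TGA TGA ATG CGA ACC CTC GAT GAT GCC CGT TGG TAC TAG CTA — ATG at 20, stop TGA at 41 → 24 nt; ATG at 47, stop TAG at 77 → 33 nt.
Frame 3: CCT TCG CAA CAA ACG CCA TGC ACG TTG TAG TAC ACC AAT GAT GAA TGC GAA CCC TCG ATG ATG CCC GTT GGT ACT AGC — no ATG→stop ORF.
Longest: frame 2, positions 47–79, 33 nt = 11 codons = 10 aa. → 33 nucleotides.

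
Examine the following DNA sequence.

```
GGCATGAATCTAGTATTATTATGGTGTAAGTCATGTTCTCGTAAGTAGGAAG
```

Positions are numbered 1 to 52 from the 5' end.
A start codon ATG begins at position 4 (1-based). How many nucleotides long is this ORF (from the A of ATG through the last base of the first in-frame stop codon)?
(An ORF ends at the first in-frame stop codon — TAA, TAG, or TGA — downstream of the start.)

45

Codons from position 4: ATG (4–6), AAT (7–9), CTA (10–12), GTA (13–15), TTA (16–18), TTA (19–21), TGG (22–24), TGT (25–27), AAG (28–30), TCA (31–33), TGT (34–36), TCT (37–39), CGT (40–42), AAG (43–45), TAG (46–48).
TAG is the first in-frame stop; ORF spans 4–48, 45 nucleotides.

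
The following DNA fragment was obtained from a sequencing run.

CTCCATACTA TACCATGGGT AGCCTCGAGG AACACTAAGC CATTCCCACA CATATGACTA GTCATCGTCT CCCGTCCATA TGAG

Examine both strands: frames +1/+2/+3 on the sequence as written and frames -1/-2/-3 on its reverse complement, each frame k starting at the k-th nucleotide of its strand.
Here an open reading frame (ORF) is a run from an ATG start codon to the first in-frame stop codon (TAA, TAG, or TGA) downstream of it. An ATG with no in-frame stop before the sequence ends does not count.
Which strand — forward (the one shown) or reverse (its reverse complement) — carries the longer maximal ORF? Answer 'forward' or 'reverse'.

forward

Reverse complement (5'→3'): CTCATATGGACGGGAGACGATGACTAGTCATATGTGTGGGAATGGCTTAGTGTTCCTCGAGGCTACCCATGGTATAGTATGGAG
Frame +1: CTC CAT ACT ATA CCA TGG GTA GCC TCG AGG AAC ACT AAG CCA TTC CCA CAC ATA TGA CTA GTC ATC GTC TCC CGT CCA TAT GAG — no ATG→stop ORF.
Frame +2: TCC ATA CTA TAC CAT GGG TAG CCT CGA GGA ACA CTA AGC CAT TCC CAC ACA TAT GAC TAG TCA TCG TCT CCC GTC CAT ATG — no ATG→stop ORF.
Frame +3: CCA TAC TAT ACC ATG GGT AGC CTC GAG GAA CAC TAA GCC ATT CCC ACA CAT ATG ACT AGT CAT CGT CTC CCG TCC ATA TGA — ATG at 15, stop TAA at 36 → 24 nt; ATG at 54, stop TGA at 81 → 30 nt.
Frame -1: CTC ATA TGG ACG GGA GAC GAT GAC TAG TCA TAT GTG TGG GAA TGG CTT AGT GTT CCT CGA GGC TAC CCA TGG TAT AGT ATG GAG — no ATG→stop ORF.
Frame -2: TCA TAT GGA CGG GAG ACG ATG ACT AGT CAT ATG TGT GGG AAT GGC TTA GTG TTC CTC GAG GCT ACC CAT GGT ATA GTA TGG — no ATG→stop ORF.
Frame -3: CAT ATG GAC GGG AGA CGA TGA CTA GTC ATA TGT GTG GGA ATG GCT TAG TGT TCC TCG AGG CTA CCC ATG GTA TAG TAT GGA — ATG at 6, stop TGA at 21 → 18 nt; ATG at 42, stop TAG at 48 → 9 nt; ATG at 69, stop TAG at 75 → 9 nt.
Forward-strand max 30 nt; reverse-strand max 18 nt. The forward strand has the longer ORF.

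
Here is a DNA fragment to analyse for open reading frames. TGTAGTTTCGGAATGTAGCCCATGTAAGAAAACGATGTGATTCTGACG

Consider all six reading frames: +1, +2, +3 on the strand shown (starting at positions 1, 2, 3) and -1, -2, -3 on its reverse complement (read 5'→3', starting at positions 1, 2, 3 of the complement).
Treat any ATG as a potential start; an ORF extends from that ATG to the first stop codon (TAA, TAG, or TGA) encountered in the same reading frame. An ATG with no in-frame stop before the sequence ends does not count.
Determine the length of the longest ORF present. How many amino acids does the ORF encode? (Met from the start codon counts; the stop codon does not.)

1

Reverse complement (5'→3'): CGTCAGAATCACATCGTTTTCTTACATGGGCTACATTCCGAAACTACA
Frame +1: TGT AGT TTC GGA ATG TAG CCC ATG TAA GAA AAC GAT GTG ATT CTG ACG — ATG at 13, stop TAG at 16 → 6 nt; ATG at 22, stop TAA at 25 → 6 nt.
Frame +2: GTA GTT TCG GAA TGT AGC CCA TGT AAG AAA ACG ATG TGA TTC TGA — ATG at 35, stop TGA at 38 → 6 nt.
Frame +3: TAG TTT CGG AAT GTA GCC CAT GTA AGA AAA CGA TGT GAT TCT GAC — no ATG→stop ORF.
Frame -1: CGT CAG AAT CAC ATC GTT TTC TTA CAT GGG CTA CAT TCC GAA ACT ACA — no ATG→stop ORF.
Frame -2: GTC AGA ATC ACA TCG TTT TCT TAC ATG GGC TAC ATT CCG AAA CTA — no ATG→stop ORF.
Frame -3: TCA GAA TCA CAT CGT TTT CTT ACA TGG GCT ACA TTC CGA AAC TAC — no ATG→stop ORF.
Longest: frame +1, positions 13–18, 6 nt = 2 codons = 1 aa. → 1 amino acids.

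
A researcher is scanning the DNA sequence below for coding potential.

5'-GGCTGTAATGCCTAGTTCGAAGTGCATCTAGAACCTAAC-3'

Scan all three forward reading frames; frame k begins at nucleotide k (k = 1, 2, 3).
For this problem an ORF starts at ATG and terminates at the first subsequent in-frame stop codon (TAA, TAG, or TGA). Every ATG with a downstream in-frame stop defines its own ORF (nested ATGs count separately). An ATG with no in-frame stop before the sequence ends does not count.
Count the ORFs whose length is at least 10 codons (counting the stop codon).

0

Frame 1: GGC TGT AAT GCC TAG TTC GAA GTG CAT CTA GAA CCT AAC — no ATG→stop ORF.
Frame 2: GCT GTA ATG CCT AGT TCG AAG TGC ATC TAG AAC CTA — ATG at 8, stop TAG at 29 → 24 nt.
Frame 3: CTG TAA TGC CTA GTT CGA AGT GCA TCT AGA ACC TAA — no ATG→stop ORF.
No ORF reaches 10 codons. Count = 0.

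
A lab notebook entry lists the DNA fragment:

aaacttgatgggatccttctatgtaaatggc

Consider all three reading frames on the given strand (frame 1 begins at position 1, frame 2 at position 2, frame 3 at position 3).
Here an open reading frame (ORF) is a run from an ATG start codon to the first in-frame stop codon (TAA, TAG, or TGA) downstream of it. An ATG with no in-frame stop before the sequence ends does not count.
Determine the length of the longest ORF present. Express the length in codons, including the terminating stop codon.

Frame 1: AAA CTT GAT GGG ATC CTT CTA TGT AAA TGG — no ATG→stop ORF.
Frame 2: AAC TTG ATG GGA TCC TTC TAT GTA AAT GGC — no ATG→stop ORF.
Frame 3: ACT TGA TGG GAT CCT TCT ATG TAA ATG — ATG at 21, stop TAA at 24 → 6 nt.
Longest: frame 3, positions 21–26, 6 nt = 2 codons = 1 aa. → 2 codons.

2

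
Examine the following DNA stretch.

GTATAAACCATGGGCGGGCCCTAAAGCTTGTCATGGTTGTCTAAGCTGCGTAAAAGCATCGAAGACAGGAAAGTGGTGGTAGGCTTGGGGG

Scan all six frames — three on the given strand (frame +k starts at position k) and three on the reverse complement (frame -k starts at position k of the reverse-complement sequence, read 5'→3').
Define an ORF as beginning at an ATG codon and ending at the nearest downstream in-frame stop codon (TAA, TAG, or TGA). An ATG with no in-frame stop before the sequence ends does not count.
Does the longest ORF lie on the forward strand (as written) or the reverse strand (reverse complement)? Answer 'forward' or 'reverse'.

Reverse complement (5'→3'): CCCCCAAGCCTACCACCACTTTCCTGTCTTCGATGCTTTTACGCAGCTTAGACAACCATGACAAGCTTTAGGGCCCGCCCATGGTTTATAC
Frame +1: GTA TAA ACC ATG GGC GGG CCC TAA AGC TTG TCA TGG TTG TCT AAG CTG CGT AAA AGC ATC GAA GAC AGG AAA GTG GTG GTA GGC TTG GGG — ATG at 10, stop TAA at 22 → 15 nt.
Frame +2: TAT AAA CCA TGG GCG GGC CCT AAA GCT TGT CAT GGT TGT CTA AGC TGC GTA AAA GCA TCG AAG ACA GGA AAG TGG TGG TAG GCT TGG GGG — no ATG→stop ORF.
Frame +3: ATA AAC CAT GGG CGG GCC CTA AAG CTT GTC ATG GTT GTC TAA GCT GCG TAA AAG CAT CGA AGA CAG GAA AGT GGT GGT AGG CTT GGG — ATG at 33, stop TAA at 42 → 12 nt.
Frame -1: CCC CCA AGC CTA CCA CCA CTT TCC TGT CTT CGA TGC TTT TAC GCA GCT TAG ACA ACC ATG ACA AGC TTT AGG GCC CGC CCA TGG TTT ATA — no ATG→stop ORF.
Frame -2: CCC CAA GCC TAC CAC CAC TTT CCT GTC TTC GAT GCT TTT ACG CAG CTT AGA CAA CCA TGA CAA GCT TTA GGG CCC GCC CAT GGT TTA TAC — no ATG→stop ORF.
Frame -3: CCC AAG CCT ACC ACC ACT TTC CTG TCT TCG ATG CTT TTA CGC AGC TTA GAC AAC CAT GAC AAG CTT TAG GGC CCG CCC ATG GTT TAT — ATG at 33, stop TAG at 69 → 39 nt.
Forward-strand max 15 nt; reverse-strand max 39 nt. The reverse strand has the longer ORF.

reverse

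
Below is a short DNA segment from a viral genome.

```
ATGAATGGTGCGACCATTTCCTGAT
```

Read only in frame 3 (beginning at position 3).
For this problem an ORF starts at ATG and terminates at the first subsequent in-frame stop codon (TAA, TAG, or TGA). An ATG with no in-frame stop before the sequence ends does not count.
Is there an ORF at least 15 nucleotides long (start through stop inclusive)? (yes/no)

no

Frame 3: GAA TGG TGC GAC CAT TTC CTG — no ATG→stop ORF.
Largest ORF found is 0 nucleotides < 15, so no.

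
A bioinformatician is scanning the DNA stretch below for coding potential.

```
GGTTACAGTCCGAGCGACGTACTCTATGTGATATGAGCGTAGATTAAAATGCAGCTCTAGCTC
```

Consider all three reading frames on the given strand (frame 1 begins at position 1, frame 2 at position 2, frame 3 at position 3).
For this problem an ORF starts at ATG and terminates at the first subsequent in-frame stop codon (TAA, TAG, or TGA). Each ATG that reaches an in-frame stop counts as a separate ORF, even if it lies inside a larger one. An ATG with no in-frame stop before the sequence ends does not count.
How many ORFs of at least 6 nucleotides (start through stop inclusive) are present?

3

Frame 1: GGT TAC AGT CCG AGC GAC GTA CTC TAT GTG ATA TGA GCG TAG ATT AAA ATG CAG CTC TAG CTC — ATG at 49, stop TAG at 58 → 12 nt.
Frame 2: GTT ACA GTC CGA GCG ACG TAC TCT ATG TGA TAT GAG CGT AGA TTA AAA TGC AGC TCT AGC — ATG at 26, stop TGA at 29 → 6 nt.
Frame 3: TTA CAG TCC GAG CGA CGT ACT CTA TGT GAT ATG AGC GTA GAT TAA AAT GCA GCT CTA GCT — ATG at 33, stop TAA at 45 → 15 nt.
ORFs ≥ 6 nucleotides: frame 1 49–60 (12 nucleotides), frame 2 26–31 (6 nucleotides), frame 3 33–47 (15 nucleotides). Count = 3.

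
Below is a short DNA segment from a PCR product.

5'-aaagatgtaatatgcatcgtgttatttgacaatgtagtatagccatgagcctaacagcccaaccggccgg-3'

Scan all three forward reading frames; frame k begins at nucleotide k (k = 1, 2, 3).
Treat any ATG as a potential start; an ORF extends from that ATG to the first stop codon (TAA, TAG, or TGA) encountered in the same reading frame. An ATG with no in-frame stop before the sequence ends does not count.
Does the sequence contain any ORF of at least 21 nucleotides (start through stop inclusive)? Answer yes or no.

Frame 1: AAA GAT GTA ATA TGC ATC GTG TTA TTT GAC AAT GTA GTA TAG CCA TGA GCC TAA CAG CCC AAC CGG CCG — no ATG→stop ORF.
Frame 2: AAG ATG TAA TAT GCA TCG TGT TAT TTG ACA ATG TAG TAT AGC CAT GAG CCT AAC AGC CCA ACC GGC CGG — ATG at 5, stop TAA at 8 → 6 nt; ATG at 32, stop TAG at 35 → 6 nt.
Frame 3: AGA TGT AAT ATG CAT CGT GTT ATT TGA CAA TGT AGT ATA GCC ATG AGC CTA ACA GCC CAA CCG GCC — ATG at 12, stop TGA at 27 → 18 nt.
Largest ORF found is 18 nucleotides < 21, so no.

no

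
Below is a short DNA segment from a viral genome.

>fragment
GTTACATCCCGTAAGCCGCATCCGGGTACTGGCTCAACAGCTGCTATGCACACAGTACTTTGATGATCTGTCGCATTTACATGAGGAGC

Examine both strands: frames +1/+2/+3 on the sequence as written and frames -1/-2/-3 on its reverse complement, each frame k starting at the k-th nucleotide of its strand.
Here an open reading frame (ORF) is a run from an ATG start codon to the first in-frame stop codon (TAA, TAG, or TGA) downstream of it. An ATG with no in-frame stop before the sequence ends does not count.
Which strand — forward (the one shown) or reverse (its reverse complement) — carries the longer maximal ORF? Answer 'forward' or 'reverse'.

Reverse complement (5'→3'): GCTCCTCATGTAAATGCGACAGATCATCAAAGTACTGTGTGCATAGCAGCTGTTGAGCCAGTACCCGGATGCGGCTTACGGGATGTAAC
Frame +1: GTT ACA TCC CGT AAG CCG CAT CCG GGT ACT GGC TCA ACA GCT GCT ATG CAC ACA GTA CTT TGA TGA TCT GTC GCA TTT ACA TGA GGA — ATG at 46, stop TGA at 61 → 18 nt.
Frame +2: TTA CAT CCC GTA AGC CGC ATC CGG GTA CTG GCT CAA CAG CTG CTA TGC ACA CAG TAC TTT GAT GAT CTG TCG CAT TTA CAT GAG GAG — no ATG→stop ORF.
Frame +3: TAC ATC CCG TAA GCC GCA TCC GGG TAC TGG CTC AAC AGC TGC TAT GCA CAC AGT ACT TTG ATG ATC TGT CGC ATT TAC ATG AGG AGC — no ATG→stop ORF.
Frame -1: GCT CCT CAT GTA AAT GCG ACA GAT CAT CAA AGT ACT GTG TGC ATA GCA GCT GTT GAG CCA GTA CCC GGA TGC GGC TTA CGG GAT GTA — no ATG→stop ORF.
Frame -2: CTC CTC ATG TAA ATG CGA CAG ATC ATC AAA GTA CTG TGT GCA TAG CAG CTG TTG AGC CAG TAC CCG GAT GCG GCT TAC GGG ATG TAA — ATG at 8, stop TAA at 11 → 6 nt; ATG at 14, stop TAG at 44 → 33 nt; ATG at 83, stop TAA at 86 → 6 nt.
Frame -3: TCC TCA TGT AAA TGC GAC AGA TCA TCA AAG TAC TGT GTG CAT AGC AGC TGT TGA GCC AGT ACC CGG ATG CGG CTT ACG GGA TGT AAC — no ATG→stop ORF.
Forward-strand max 18 nt; reverse-strand max 33 nt. The reverse strand has the longer ORF.

reverse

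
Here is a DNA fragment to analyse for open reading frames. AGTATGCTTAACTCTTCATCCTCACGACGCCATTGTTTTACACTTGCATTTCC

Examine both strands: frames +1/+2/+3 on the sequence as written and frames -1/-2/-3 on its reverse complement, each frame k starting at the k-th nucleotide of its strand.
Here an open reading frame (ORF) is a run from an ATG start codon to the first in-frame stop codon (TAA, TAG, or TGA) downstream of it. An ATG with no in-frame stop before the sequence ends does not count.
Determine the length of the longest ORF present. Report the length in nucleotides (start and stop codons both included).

12

Reverse complement (5'→3'): GGAAATGCAAGTGTAAAACAATGGCGTCGTGAGGATGAAGAGTTAAGCATACT
Frame +1: AGT ATG CTT AAC TCT TCA TCC TCA CGA CGC CAT TGT TTT ACA CTT GCA TTT — no ATG→stop ORF.
Frame +2: GTA TGC TTA ACT CTT CAT CCT CAC GAC GCC ATT GTT TTA CAC TTG CAT TTC — no ATG→stop ORF.
Frame +3: TAT GCT TAA CTC TTC ATC CTC ACG ACG CCA TTG TTT TAC ACT TGC ATT TCC — no ATG→stop ORF.
Frame -1: GGA AAT GCA AGT GTA AAA CAA TGG CGT CGT GAG GAT GAA GAG TTA AGC ATA — no ATG→stop ORF.
Frame -2: GAA ATG CAA GTG TAA AAC AAT GGC GTC GTG AGG ATG AAG AGT TAA GCA TAC — ATG at 5, stop TAA at 14 → 12 nt; ATG at 35, stop TAA at 44 → 12 nt.
Frame -3: AAA TGC AAG TGT AAA ACA ATG GCG TCG TGA GGA TGA AGA GTT AAG CAT ACT — ATG at 21, stop TGA at 30 → 12 nt.
Longest: frame -2, positions 5–16, 12 nt = 4 codons = 3 aa. → 12 nucleotides.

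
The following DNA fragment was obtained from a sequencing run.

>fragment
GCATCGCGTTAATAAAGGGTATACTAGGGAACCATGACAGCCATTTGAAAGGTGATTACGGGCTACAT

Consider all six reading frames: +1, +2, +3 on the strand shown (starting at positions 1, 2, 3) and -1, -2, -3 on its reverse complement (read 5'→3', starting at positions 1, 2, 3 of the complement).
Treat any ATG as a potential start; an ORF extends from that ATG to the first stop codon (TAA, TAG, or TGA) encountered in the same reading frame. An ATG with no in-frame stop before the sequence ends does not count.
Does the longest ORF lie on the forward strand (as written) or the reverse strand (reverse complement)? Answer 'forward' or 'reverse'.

reverse

Reverse complement (5'→3'): ATGTAGCCCGTAATCACCTTTCAAATGGCTGTCATGGTTCCCTAGTATACCCTTTATTAACGCGATGC
Frame +1: GCA TCG CGT TAA TAA AGG GTA TAC TAG GGA ACC ATG ACA GCC ATT TGA AAG GTG ATT ACG GGC TAC — ATG at 34, stop TGA at 46 → 15 nt.
Frame +2: CAT CGC GTT AAT AAA GGG TAT ACT AGG GAA CCA TGA CAG CCA TTT GAA AGG TGA TTA CGG GCT ACA — no ATG→stop ORF.
Frame +3: ATC GCG TTA ATA AAG GGT ATA CTA GGG AAC CAT GAC AGC CAT TTG AAA GGT GAT TAC GGG CTA CAT — no ATG→stop ORF.
Frame -1: ATG TAG CCC GTA ATC ACC TTT CAA ATG GCT GTC ATG GTT CCC TAG TAT ACC CTT TAT TAA CGC GAT — ATG at 1, stop TAG at 4 → 6 nt; ATG at 25, stop TAG at 43 → 21 nt; ATG at 34, stop TAG at 43 → 12 nt.
Frame -2: TGT AGC CCG TAA TCA CCT TTC AAA TGG CTG TCA TGG TTC CCT AGT ATA CCC TTT ATT AAC GCG ATG — no ATG→stop ORF.
Frame -3: GTA GCC CGT AAT CAC CTT TCA AAT GGC TGT CAT GGT TCC CTA GTA TAC CCT TTA TTA ACG CGA TGC — no ATG→stop ORF.
Forward-strand max 15 nt; reverse-strand max 21 nt. The reverse strand has the longer ORF.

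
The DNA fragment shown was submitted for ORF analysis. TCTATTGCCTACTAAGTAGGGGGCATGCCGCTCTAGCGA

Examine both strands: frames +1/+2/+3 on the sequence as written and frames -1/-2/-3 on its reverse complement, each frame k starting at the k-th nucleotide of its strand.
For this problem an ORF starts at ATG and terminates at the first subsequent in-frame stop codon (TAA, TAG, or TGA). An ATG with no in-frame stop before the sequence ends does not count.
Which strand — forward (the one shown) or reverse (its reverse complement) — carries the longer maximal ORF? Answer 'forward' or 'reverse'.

Reverse complement (5'→3'): TCGCTAGAGCGGCATGCCCCCTACTTAGTAGGCAATAGA
Frame +1: TCT ATT GCC TAC TAA GTA GGG GGC ATG CCG CTC TAG CGA — ATG at 25, stop TAG at 34 → 12 nt.
Frame +2: CTA TTG CCT ACT AAG TAG GGG GCA TGC CGC TCT AGC — no ATG→stop ORF.
Frame +3: TAT TGC CTA CTA AGT AGG GGG CAT GCC GCT CTA GCG — no ATG→stop ORF.
Frame -1: TCG CTA GAG CGG CAT GCC CCC TAC TTA GTA GGC AAT AGA — no ATG→stop ORF.
Frame -2: CGC TAG AGC GGC ATG CCC CCT ACT TAG TAG GCA ATA — ATG at 14, stop TAG at 26 → 15 nt.
Frame -3: GCT AGA GCG GCA TGC CCC CTA CTT AGT AGG CAA TAG — no ATG→stop ORF.
Forward-strand max 12 nt; reverse-strand max 15 nt. The reverse strand has the longer ORF.

reverse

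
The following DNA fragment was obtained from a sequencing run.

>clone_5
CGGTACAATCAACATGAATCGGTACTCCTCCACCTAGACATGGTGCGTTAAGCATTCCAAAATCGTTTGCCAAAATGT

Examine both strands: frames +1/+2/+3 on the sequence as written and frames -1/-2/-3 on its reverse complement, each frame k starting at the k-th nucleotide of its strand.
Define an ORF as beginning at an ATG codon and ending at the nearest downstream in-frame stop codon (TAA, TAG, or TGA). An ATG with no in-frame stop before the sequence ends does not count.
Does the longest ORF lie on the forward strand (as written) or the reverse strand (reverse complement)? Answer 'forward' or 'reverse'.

reverse

Reverse complement (5'→3'): ACATTTTGGCAAACGATTTTGGAATGCTTAACGCACCATGTCTAGGTGGAGGAGTACCGATTCATGTTGATTGTACCG
Frame +1: CGG TAC AAT CAA CAT GAA TCG GTA CTC CTC CAC CTA GAC ATG GTG CGT TAA GCA TTC CAA AAT CGT TTG CCA AAA TGT — ATG at 40, stop TAA at 49 → 12 nt.
Frame +2: GGT ACA ATC AAC ATG AAT CGG TAC TCC TCC ACC TAG ACA TGG TGC GTT AAG CAT TCC AAA ATC GTT TGC CAA AAT — ATG at 14, stop TAG at 35 → 24 nt.
Frame +3: GTA CAA TCA ACA TGA ATC GGT ACT CCT CCA CCT AGA CAT GGT GCG TTA AGC ATT CCA AAA TCG TTT GCC AAA ATG — no ATG→stop ORF.
Frame -1: ACA TTT TGG CAA ACG ATT TTG GAA TGC TTA ACG CAC CAT GTC TAG GTG GAG GAG TAC CGA TTC ATG TTG ATT GTA CCG — no ATG→stop ORF.
Frame -2: CAT TTT GGC AAA CGA TTT TGG AAT GCT TAA CGC ACC ATG TCT AGG TGG AGG AGT ACC GAT TCA TGT TGA TTG TAC — ATG at 38, stop TGA at 68 → 33 nt.
Frame -3: ATT TTG GCA AAC GAT TTT GGA ATG CTT AAC GCA CCA TGT CTA GGT GGA GGA GTA CCG ATT CAT GTT GAT TGT ACC — no ATG→stop ORF.
Forward-strand max 24 nt; reverse-strand max 33 nt. The reverse strand has the longer ORF.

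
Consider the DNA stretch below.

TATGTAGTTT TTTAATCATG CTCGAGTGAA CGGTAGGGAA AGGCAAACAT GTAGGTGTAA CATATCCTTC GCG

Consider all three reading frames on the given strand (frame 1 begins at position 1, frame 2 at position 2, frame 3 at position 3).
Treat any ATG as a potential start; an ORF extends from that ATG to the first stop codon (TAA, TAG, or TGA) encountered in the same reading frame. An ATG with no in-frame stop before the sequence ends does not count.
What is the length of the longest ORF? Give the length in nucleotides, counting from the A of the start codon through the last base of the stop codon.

12

Frame 1: TAT GTA GTT TTT TAA TCA TGC TCG AGT GAA CGG TAG GGA AAG GCA AAC ATG TAG GTG TAA CAT ATC CTT CGC — ATG at 49, stop TAG at 52 → 6 nt.
Frame 2: ATG TAG TTT TTT AAT CAT GCT CGA GTG AAC GGT AGG GAA AGG CAA ACA TGT AGG TGT AAC ATA TCC TTC GCG — ATG at 2, stop TAG at 5 → 6 nt.
Frame 3: TGT AGT TTT TTA ATC ATG CTC GAG TGA ACG GTA GGG AAA GGC AAA CAT GTA GGT GTA ACA TAT CCT TCG — ATG at 18, stop TGA at 27 → 12 nt.
Longest: frame 3, positions 18–29, 12 nt = 4 codons = 3 aa. → 12 nucleotides.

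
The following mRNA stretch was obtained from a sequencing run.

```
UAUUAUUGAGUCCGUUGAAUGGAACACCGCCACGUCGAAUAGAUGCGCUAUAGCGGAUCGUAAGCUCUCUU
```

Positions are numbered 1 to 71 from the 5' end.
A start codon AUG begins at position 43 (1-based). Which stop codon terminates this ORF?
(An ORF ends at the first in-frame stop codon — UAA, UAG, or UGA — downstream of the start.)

Codons from position 43: AUG (43–45), CGC (46–48), UAU (49–51), AGC (52–54), GGA (55–57), UCG (58–60), UAA (61–63).
The first in-frame stop codon is UAA.

UAA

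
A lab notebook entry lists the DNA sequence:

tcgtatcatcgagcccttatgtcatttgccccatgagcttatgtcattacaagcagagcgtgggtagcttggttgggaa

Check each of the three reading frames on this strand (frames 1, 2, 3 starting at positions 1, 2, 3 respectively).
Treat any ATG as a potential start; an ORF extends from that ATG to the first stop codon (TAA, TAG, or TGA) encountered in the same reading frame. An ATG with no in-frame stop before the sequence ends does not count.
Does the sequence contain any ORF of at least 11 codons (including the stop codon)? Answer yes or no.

no

Frame 1: TCG TAT CAT CGA GCC CTT ATG TCA TTT GCC CCA TGA GCT TAT GTC ATT ACA AGC AGA GCG TGG GTA GCT TGG TTG GGA — ATG at 19, stop TGA at 34 → 18 nt.
Frame 2: CGT ATC ATC GAG CCC TTA TGT CAT TTG CCC CAT GAG CTT ATG TCA TTA CAA GCA GAG CGT GGG TAG CTT GGT TGG GAA — ATG at 41, stop TAG at 65 → 27 nt.
Frame 3: GTA TCA TCG AGC CCT TAT GTC ATT TGC CCC ATG AGC TTA TGT CAT TAC AAG CAG AGC GTG GGT AGC TTG GTT GGG — no ATG→stop ORF.
Largest ORF found is 9 codons < 11, so no.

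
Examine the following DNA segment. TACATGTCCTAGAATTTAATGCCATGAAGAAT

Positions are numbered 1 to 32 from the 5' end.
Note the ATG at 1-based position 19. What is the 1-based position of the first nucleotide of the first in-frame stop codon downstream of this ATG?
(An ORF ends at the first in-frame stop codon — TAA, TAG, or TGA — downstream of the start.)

25

Codons from position 19: ATG (19–21), CCA (22–24), TGA (25–27).
TGA is a stop codon; it begins at position 25.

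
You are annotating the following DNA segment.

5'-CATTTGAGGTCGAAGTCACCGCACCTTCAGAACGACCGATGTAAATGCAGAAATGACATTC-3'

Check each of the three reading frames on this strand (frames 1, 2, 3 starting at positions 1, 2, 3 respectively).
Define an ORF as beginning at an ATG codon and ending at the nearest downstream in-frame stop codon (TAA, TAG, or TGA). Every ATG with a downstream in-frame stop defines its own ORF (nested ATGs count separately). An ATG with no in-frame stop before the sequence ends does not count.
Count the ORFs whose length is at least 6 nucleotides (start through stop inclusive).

2

Frame 1: CAT TTG AGG TCG AAG TCA CCG CAC CTT CAG AAC GAC CGA TGT AAA TGC AGA AAT GAC ATT — no ATG→stop ORF.
Frame 2: ATT TGA GGT CGA AGT CAC CGC ACC TTC AGA ACG ACC GAT GTA AAT GCA GAA ATG ACA TTC — no ATG→stop ORF.
Frame 3: TTT GAG GTC GAA GTC ACC GCA CCT TCA GAA CGA CCG ATG TAA ATG CAG AAA TGA CAT — ATG at 39, stop TAA at 42 → 6 nt; ATG at 45, stop TGA at 54 → 12 nt.
ORFs ≥ 6 nucleotides: frame 3 39–44 (6 nucleotides), frame 3 45–56 (12 nucleotides). Count = 2.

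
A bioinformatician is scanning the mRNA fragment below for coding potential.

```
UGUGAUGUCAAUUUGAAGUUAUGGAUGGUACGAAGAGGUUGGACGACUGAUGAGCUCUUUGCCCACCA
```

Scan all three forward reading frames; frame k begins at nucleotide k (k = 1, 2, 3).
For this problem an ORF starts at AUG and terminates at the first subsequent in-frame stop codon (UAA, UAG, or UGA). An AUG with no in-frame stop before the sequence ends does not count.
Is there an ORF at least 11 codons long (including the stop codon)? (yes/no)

Frame 1: UGU GAU GUC AAU UUG AAG UUA UGG AUG GUA CGA AGA GGU UGG ACG ACU GAU GAG CUC UUU GCC CAC — no AUG→stop ORF.
Frame 2: GUG AUG UCA AUU UGA AGU UAU GGA UGG UAC GAA GAG GUU GGA CGA CUG AUG AGC UCU UUG CCC ACC — AUG at 5, stop UGA at 14 → 12 nt.
Frame 3: UGA UGU CAA UUU GAA GUU AUG GAU GGU ACG AAG AGG UUG GAC GAC UGA UGA GCU CUU UGC CCA CCA — AUG at 21, stop UGA at 48 → 30 nt.
Largest ORF found is 10 codons < 11, so no.

no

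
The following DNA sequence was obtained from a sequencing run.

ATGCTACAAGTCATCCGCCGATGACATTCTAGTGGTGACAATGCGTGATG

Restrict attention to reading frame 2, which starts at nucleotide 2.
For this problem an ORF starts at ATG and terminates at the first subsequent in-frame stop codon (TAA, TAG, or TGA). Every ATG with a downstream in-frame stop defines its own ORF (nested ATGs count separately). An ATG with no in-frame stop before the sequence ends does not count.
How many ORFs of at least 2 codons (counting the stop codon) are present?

Frame 2: TGC TAC AAG TCA TCC GCC GAT GAC ATT CTA GTG GTG ACA ATG CGT GAT — no ATG→stop ORF.
No ORF reaches 2 codons. Count = 0.

0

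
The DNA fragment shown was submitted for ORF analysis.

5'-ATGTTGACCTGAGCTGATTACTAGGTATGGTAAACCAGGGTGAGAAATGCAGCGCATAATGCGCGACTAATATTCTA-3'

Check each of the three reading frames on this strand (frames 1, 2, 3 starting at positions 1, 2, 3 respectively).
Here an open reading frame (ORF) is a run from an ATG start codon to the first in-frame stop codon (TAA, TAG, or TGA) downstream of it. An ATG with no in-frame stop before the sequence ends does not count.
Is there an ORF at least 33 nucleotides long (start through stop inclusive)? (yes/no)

Frame 1: ATG TTG ACC TGA GCT GAT TAC TAG GTA TGG TAA ACC AGG GTG AGA AAT GCA GCG CAT AAT GCG CGA CTA ATA TTC — ATG at 1, stop TGA at 10 → 12 nt.
Frame 2: TGT TGA CCT GAG CTG ATT ACT AGG TAT GGT AAA CCA GGG TGA GAA ATG CAG CGC ATA ATG CGC GAC TAA TAT TCT — ATG at 47, stop TAA at 68 → 24 nt; ATG at 59, stop TAA at 68 → 12 nt.
Frame 3: GTT GAC CTG AGC TGA TTA CTA GGT ATG GTA AAC CAG GGT GAG AAA TGC AGC GCA TAA TGC GCG ACT AAT ATT CTA — ATG at 27, stop TAA at 57 → 33 nt.
Frame 3 has an ORF of 33 nucleotides (positions 27–59) ≥ 33, so yes.

yes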